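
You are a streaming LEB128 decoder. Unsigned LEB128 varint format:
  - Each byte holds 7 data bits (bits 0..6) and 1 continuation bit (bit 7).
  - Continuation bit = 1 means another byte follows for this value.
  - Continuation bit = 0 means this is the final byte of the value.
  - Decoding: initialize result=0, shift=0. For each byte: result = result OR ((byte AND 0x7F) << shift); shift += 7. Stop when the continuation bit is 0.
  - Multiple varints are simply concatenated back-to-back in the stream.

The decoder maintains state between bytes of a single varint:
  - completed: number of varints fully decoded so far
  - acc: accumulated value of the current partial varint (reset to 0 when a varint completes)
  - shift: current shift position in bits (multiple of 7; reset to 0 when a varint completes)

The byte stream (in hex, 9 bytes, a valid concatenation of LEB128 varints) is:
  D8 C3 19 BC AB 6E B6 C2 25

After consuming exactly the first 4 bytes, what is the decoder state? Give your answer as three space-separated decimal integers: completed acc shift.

Answer: 1 60 7

Derivation:
byte[0]=0xD8 cont=1 payload=0x58: acc |= 88<<0 -> completed=0 acc=88 shift=7
byte[1]=0xC3 cont=1 payload=0x43: acc |= 67<<7 -> completed=0 acc=8664 shift=14
byte[2]=0x19 cont=0 payload=0x19: varint #1 complete (value=418264); reset -> completed=1 acc=0 shift=0
byte[3]=0xBC cont=1 payload=0x3C: acc |= 60<<0 -> completed=1 acc=60 shift=7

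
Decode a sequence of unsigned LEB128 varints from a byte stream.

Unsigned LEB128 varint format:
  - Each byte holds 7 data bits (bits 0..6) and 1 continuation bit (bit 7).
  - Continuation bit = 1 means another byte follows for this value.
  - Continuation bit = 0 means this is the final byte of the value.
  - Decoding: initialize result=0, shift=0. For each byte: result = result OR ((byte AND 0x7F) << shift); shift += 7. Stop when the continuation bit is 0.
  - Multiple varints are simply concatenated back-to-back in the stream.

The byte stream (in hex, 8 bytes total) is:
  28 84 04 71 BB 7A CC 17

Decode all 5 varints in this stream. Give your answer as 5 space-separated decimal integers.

Answer: 40 516 113 15675 3020

Derivation:
  byte[0]=0x28 cont=0 payload=0x28=40: acc |= 40<<0 -> acc=40 shift=7 [end]
Varint 1: bytes[0:1] = 28 -> value 40 (1 byte(s))
  byte[1]=0x84 cont=1 payload=0x04=4: acc |= 4<<0 -> acc=4 shift=7
  byte[2]=0x04 cont=0 payload=0x04=4: acc |= 4<<7 -> acc=516 shift=14 [end]
Varint 2: bytes[1:3] = 84 04 -> value 516 (2 byte(s))
  byte[3]=0x71 cont=0 payload=0x71=113: acc |= 113<<0 -> acc=113 shift=7 [end]
Varint 3: bytes[3:4] = 71 -> value 113 (1 byte(s))
  byte[4]=0xBB cont=1 payload=0x3B=59: acc |= 59<<0 -> acc=59 shift=7
  byte[5]=0x7A cont=0 payload=0x7A=122: acc |= 122<<7 -> acc=15675 shift=14 [end]
Varint 4: bytes[4:6] = BB 7A -> value 15675 (2 byte(s))
  byte[6]=0xCC cont=1 payload=0x4C=76: acc |= 76<<0 -> acc=76 shift=7
  byte[7]=0x17 cont=0 payload=0x17=23: acc |= 23<<7 -> acc=3020 shift=14 [end]
Varint 5: bytes[6:8] = CC 17 -> value 3020 (2 byte(s))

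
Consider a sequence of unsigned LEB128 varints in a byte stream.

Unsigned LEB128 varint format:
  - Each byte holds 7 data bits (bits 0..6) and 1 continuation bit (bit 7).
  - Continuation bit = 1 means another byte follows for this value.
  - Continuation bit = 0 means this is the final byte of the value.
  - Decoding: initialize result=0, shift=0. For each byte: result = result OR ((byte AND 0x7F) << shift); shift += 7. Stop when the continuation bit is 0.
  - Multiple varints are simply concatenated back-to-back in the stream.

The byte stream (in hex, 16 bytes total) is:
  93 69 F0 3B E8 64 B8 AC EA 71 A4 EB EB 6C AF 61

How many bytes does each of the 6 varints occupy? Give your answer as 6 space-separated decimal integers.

Answer: 2 2 2 4 4 2

Derivation:
  byte[0]=0x93 cont=1 payload=0x13=19: acc |= 19<<0 -> acc=19 shift=7
  byte[1]=0x69 cont=0 payload=0x69=105: acc |= 105<<7 -> acc=13459 shift=14 [end]
Varint 1: bytes[0:2] = 93 69 -> value 13459 (2 byte(s))
  byte[2]=0xF0 cont=1 payload=0x70=112: acc |= 112<<0 -> acc=112 shift=7
  byte[3]=0x3B cont=0 payload=0x3B=59: acc |= 59<<7 -> acc=7664 shift=14 [end]
Varint 2: bytes[2:4] = F0 3B -> value 7664 (2 byte(s))
  byte[4]=0xE8 cont=1 payload=0x68=104: acc |= 104<<0 -> acc=104 shift=7
  byte[5]=0x64 cont=0 payload=0x64=100: acc |= 100<<7 -> acc=12904 shift=14 [end]
Varint 3: bytes[4:6] = E8 64 -> value 12904 (2 byte(s))
  byte[6]=0xB8 cont=1 payload=0x38=56: acc |= 56<<0 -> acc=56 shift=7
  byte[7]=0xAC cont=1 payload=0x2C=44: acc |= 44<<7 -> acc=5688 shift=14
  byte[8]=0xEA cont=1 payload=0x6A=106: acc |= 106<<14 -> acc=1742392 shift=21
  byte[9]=0x71 cont=0 payload=0x71=113: acc |= 113<<21 -> acc=238720568 shift=28 [end]
Varint 4: bytes[6:10] = B8 AC EA 71 -> value 238720568 (4 byte(s))
  byte[10]=0xA4 cont=1 payload=0x24=36: acc |= 36<<0 -> acc=36 shift=7
  byte[11]=0xEB cont=1 payload=0x6B=107: acc |= 107<<7 -> acc=13732 shift=14
  byte[12]=0xEB cont=1 payload=0x6B=107: acc |= 107<<14 -> acc=1766820 shift=21
  byte[13]=0x6C cont=0 payload=0x6C=108: acc |= 108<<21 -> acc=228259236 shift=28 [end]
Varint 5: bytes[10:14] = A4 EB EB 6C -> value 228259236 (4 byte(s))
  byte[14]=0xAF cont=1 payload=0x2F=47: acc |= 47<<0 -> acc=47 shift=7
  byte[15]=0x61 cont=0 payload=0x61=97: acc |= 97<<7 -> acc=12463 shift=14 [end]
Varint 6: bytes[14:16] = AF 61 -> value 12463 (2 byte(s))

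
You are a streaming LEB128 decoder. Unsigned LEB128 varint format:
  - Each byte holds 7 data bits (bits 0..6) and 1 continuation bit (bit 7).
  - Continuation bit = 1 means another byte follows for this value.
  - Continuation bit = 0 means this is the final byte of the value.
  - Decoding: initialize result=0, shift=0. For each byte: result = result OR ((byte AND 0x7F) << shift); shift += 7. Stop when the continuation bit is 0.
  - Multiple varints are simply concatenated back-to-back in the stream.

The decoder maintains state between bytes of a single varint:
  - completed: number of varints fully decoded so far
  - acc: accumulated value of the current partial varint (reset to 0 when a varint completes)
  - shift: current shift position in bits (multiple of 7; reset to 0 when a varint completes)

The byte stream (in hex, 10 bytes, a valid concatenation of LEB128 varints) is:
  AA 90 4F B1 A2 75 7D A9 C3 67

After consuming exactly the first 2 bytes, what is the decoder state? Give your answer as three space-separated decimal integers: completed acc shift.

Answer: 0 2090 14

Derivation:
byte[0]=0xAA cont=1 payload=0x2A: acc |= 42<<0 -> completed=0 acc=42 shift=7
byte[1]=0x90 cont=1 payload=0x10: acc |= 16<<7 -> completed=0 acc=2090 shift=14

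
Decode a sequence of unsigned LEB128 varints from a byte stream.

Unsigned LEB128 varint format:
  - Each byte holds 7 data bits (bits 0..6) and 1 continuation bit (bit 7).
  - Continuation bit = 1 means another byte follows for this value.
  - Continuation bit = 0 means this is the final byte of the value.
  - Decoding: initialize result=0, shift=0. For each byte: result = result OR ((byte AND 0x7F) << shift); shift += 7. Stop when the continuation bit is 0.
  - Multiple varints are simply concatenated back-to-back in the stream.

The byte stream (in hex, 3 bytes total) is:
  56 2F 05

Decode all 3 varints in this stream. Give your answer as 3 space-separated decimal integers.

  byte[0]=0x56 cont=0 payload=0x56=86: acc |= 86<<0 -> acc=86 shift=7 [end]
Varint 1: bytes[0:1] = 56 -> value 86 (1 byte(s))
  byte[1]=0x2F cont=0 payload=0x2F=47: acc |= 47<<0 -> acc=47 shift=7 [end]
Varint 2: bytes[1:2] = 2F -> value 47 (1 byte(s))
  byte[2]=0x05 cont=0 payload=0x05=5: acc |= 5<<0 -> acc=5 shift=7 [end]
Varint 3: bytes[2:3] = 05 -> value 5 (1 byte(s))

Answer: 86 47 5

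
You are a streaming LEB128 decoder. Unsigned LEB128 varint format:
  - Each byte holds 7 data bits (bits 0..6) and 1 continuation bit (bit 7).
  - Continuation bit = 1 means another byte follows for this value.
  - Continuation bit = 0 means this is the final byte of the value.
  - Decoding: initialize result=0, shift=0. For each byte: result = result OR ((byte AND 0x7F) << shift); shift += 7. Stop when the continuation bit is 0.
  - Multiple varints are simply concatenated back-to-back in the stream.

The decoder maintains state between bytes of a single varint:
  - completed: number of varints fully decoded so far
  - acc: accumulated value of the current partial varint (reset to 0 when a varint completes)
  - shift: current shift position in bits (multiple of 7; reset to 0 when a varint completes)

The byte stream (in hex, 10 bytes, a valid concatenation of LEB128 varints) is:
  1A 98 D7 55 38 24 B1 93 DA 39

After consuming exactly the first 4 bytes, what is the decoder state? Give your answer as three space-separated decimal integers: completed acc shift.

byte[0]=0x1A cont=0 payload=0x1A: varint #1 complete (value=26); reset -> completed=1 acc=0 shift=0
byte[1]=0x98 cont=1 payload=0x18: acc |= 24<<0 -> completed=1 acc=24 shift=7
byte[2]=0xD7 cont=1 payload=0x57: acc |= 87<<7 -> completed=1 acc=11160 shift=14
byte[3]=0x55 cont=0 payload=0x55: varint #2 complete (value=1403800); reset -> completed=2 acc=0 shift=0

Answer: 2 0 0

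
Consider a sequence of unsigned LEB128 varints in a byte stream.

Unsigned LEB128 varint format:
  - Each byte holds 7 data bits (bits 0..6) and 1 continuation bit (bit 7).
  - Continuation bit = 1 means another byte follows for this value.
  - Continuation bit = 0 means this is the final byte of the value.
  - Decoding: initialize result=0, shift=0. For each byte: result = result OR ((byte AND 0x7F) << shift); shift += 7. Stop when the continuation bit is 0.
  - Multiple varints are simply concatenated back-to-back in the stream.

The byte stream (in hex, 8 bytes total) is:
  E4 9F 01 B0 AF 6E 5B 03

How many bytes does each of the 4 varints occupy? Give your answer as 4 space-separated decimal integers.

Answer: 3 3 1 1

Derivation:
  byte[0]=0xE4 cont=1 payload=0x64=100: acc |= 100<<0 -> acc=100 shift=7
  byte[1]=0x9F cont=1 payload=0x1F=31: acc |= 31<<7 -> acc=4068 shift=14
  byte[2]=0x01 cont=0 payload=0x01=1: acc |= 1<<14 -> acc=20452 shift=21 [end]
Varint 1: bytes[0:3] = E4 9F 01 -> value 20452 (3 byte(s))
  byte[3]=0xB0 cont=1 payload=0x30=48: acc |= 48<<0 -> acc=48 shift=7
  byte[4]=0xAF cont=1 payload=0x2F=47: acc |= 47<<7 -> acc=6064 shift=14
  byte[5]=0x6E cont=0 payload=0x6E=110: acc |= 110<<14 -> acc=1808304 shift=21 [end]
Varint 2: bytes[3:6] = B0 AF 6E -> value 1808304 (3 byte(s))
  byte[6]=0x5B cont=0 payload=0x5B=91: acc |= 91<<0 -> acc=91 shift=7 [end]
Varint 3: bytes[6:7] = 5B -> value 91 (1 byte(s))
  byte[7]=0x03 cont=0 payload=0x03=3: acc |= 3<<0 -> acc=3 shift=7 [end]
Varint 4: bytes[7:8] = 03 -> value 3 (1 byte(s))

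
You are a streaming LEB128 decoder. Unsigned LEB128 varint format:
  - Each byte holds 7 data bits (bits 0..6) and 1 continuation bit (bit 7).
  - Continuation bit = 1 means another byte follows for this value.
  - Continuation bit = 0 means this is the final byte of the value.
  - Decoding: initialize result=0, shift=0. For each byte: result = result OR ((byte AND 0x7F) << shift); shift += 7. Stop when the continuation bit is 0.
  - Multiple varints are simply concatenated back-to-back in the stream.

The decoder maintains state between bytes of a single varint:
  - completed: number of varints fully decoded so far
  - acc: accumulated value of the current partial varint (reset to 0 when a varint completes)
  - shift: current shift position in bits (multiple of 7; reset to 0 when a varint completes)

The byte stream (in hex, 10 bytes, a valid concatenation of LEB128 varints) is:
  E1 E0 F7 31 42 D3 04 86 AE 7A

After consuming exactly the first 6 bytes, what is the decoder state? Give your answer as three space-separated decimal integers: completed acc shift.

byte[0]=0xE1 cont=1 payload=0x61: acc |= 97<<0 -> completed=0 acc=97 shift=7
byte[1]=0xE0 cont=1 payload=0x60: acc |= 96<<7 -> completed=0 acc=12385 shift=14
byte[2]=0xF7 cont=1 payload=0x77: acc |= 119<<14 -> completed=0 acc=1962081 shift=21
byte[3]=0x31 cont=0 payload=0x31: varint #1 complete (value=104722529); reset -> completed=1 acc=0 shift=0
byte[4]=0x42 cont=0 payload=0x42: varint #2 complete (value=66); reset -> completed=2 acc=0 shift=0
byte[5]=0xD3 cont=1 payload=0x53: acc |= 83<<0 -> completed=2 acc=83 shift=7

Answer: 2 83 7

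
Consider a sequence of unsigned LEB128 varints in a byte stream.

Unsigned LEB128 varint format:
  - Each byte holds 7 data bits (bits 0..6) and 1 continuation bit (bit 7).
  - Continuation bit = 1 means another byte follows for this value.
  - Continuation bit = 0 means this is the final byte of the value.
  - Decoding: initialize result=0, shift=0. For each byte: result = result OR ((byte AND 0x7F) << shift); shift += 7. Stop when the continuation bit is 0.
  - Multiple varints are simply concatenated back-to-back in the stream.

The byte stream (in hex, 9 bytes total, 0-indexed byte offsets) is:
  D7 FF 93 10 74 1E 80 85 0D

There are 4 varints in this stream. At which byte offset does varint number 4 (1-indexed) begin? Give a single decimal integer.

  byte[0]=0xD7 cont=1 payload=0x57=87: acc |= 87<<0 -> acc=87 shift=7
  byte[1]=0xFF cont=1 payload=0x7F=127: acc |= 127<<7 -> acc=16343 shift=14
  byte[2]=0x93 cont=1 payload=0x13=19: acc |= 19<<14 -> acc=327639 shift=21
  byte[3]=0x10 cont=0 payload=0x10=16: acc |= 16<<21 -> acc=33882071 shift=28 [end]
Varint 1: bytes[0:4] = D7 FF 93 10 -> value 33882071 (4 byte(s))
  byte[4]=0x74 cont=0 payload=0x74=116: acc |= 116<<0 -> acc=116 shift=7 [end]
Varint 2: bytes[4:5] = 74 -> value 116 (1 byte(s))
  byte[5]=0x1E cont=0 payload=0x1E=30: acc |= 30<<0 -> acc=30 shift=7 [end]
Varint 3: bytes[5:6] = 1E -> value 30 (1 byte(s))
  byte[6]=0x80 cont=1 payload=0x00=0: acc |= 0<<0 -> acc=0 shift=7
  byte[7]=0x85 cont=1 payload=0x05=5: acc |= 5<<7 -> acc=640 shift=14
  byte[8]=0x0D cont=0 payload=0x0D=13: acc |= 13<<14 -> acc=213632 shift=21 [end]
Varint 4: bytes[6:9] = 80 85 0D -> value 213632 (3 byte(s))

Answer: 6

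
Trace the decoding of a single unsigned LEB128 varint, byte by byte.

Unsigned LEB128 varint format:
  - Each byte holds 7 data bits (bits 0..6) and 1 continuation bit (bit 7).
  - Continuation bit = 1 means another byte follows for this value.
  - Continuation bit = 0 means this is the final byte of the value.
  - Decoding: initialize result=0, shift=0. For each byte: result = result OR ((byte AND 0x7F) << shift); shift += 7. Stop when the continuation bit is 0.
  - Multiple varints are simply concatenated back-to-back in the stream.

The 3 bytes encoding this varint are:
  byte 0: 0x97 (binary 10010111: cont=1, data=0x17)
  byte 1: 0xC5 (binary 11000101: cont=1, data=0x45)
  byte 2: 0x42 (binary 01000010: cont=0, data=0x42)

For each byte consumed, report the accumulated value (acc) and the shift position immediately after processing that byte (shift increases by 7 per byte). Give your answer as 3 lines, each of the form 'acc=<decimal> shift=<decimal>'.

byte 0=0x97: payload=0x17=23, contrib = 23<<0 = 23; acc -> 23, shift -> 7
byte 1=0xC5: payload=0x45=69, contrib = 69<<7 = 8832; acc -> 8855, shift -> 14
byte 2=0x42: payload=0x42=66, contrib = 66<<14 = 1081344; acc -> 1090199, shift -> 21

Answer: acc=23 shift=7
acc=8855 shift=14
acc=1090199 shift=21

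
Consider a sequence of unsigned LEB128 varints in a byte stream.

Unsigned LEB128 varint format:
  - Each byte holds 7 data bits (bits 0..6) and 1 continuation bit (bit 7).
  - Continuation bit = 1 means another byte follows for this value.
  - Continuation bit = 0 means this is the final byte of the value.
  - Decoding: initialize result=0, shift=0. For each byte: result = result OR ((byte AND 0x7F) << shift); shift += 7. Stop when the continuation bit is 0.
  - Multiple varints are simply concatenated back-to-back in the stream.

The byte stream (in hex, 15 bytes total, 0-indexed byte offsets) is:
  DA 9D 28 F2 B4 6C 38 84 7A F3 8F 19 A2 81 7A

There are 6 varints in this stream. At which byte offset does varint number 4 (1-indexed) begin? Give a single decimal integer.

Answer: 7

Derivation:
  byte[0]=0xDA cont=1 payload=0x5A=90: acc |= 90<<0 -> acc=90 shift=7
  byte[1]=0x9D cont=1 payload=0x1D=29: acc |= 29<<7 -> acc=3802 shift=14
  byte[2]=0x28 cont=0 payload=0x28=40: acc |= 40<<14 -> acc=659162 shift=21 [end]
Varint 1: bytes[0:3] = DA 9D 28 -> value 659162 (3 byte(s))
  byte[3]=0xF2 cont=1 payload=0x72=114: acc |= 114<<0 -> acc=114 shift=7
  byte[4]=0xB4 cont=1 payload=0x34=52: acc |= 52<<7 -> acc=6770 shift=14
  byte[5]=0x6C cont=0 payload=0x6C=108: acc |= 108<<14 -> acc=1776242 shift=21 [end]
Varint 2: bytes[3:6] = F2 B4 6C -> value 1776242 (3 byte(s))
  byte[6]=0x38 cont=0 payload=0x38=56: acc |= 56<<0 -> acc=56 shift=7 [end]
Varint 3: bytes[6:7] = 38 -> value 56 (1 byte(s))
  byte[7]=0x84 cont=1 payload=0x04=4: acc |= 4<<0 -> acc=4 shift=7
  byte[8]=0x7A cont=0 payload=0x7A=122: acc |= 122<<7 -> acc=15620 shift=14 [end]
Varint 4: bytes[7:9] = 84 7A -> value 15620 (2 byte(s))
  byte[9]=0xF3 cont=1 payload=0x73=115: acc |= 115<<0 -> acc=115 shift=7
  byte[10]=0x8F cont=1 payload=0x0F=15: acc |= 15<<7 -> acc=2035 shift=14
  byte[11]=0x19 cont=0 payload=0x19=25: acc |= 25<<14 -> acc=411635 shift=21 [end]
Varint 5: bytes[9:12] = F3 8F 19 -> value 411635 (3 byte(s))
  byte[12]=0xA2 cont=1 payload=0x22=34: acc |= 34<<0 -> acc=34 shift=7
  byte[13]=0x81 cont=1 payload=0x01=1: acc |= 1<<7 -> acc=162 shift=14
  byte[14]=0x7A cont=0 payload=0x7A=122: acc |= 122<<14 -> acc=1999010 shift=21 [end]
Varint 6: bytes[12:15] = A2 81 7A -> value 1999010 (3 byte(s))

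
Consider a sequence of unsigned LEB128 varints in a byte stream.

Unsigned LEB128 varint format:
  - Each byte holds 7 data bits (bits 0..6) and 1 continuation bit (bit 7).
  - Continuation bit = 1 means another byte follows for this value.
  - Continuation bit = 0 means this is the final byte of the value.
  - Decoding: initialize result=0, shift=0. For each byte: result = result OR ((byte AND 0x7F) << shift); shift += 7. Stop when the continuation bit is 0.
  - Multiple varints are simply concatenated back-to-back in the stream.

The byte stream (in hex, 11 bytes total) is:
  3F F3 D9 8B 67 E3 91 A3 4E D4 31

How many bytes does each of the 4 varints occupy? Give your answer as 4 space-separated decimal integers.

  byte[0]=0x3F cont=0 payload=0x3F=63: acc |= 63<<0 -> acc=63 shift=7 [end]
Varint 1: bytes[0:1] = 3F -> value 63 (1 byte(s))
  byte[1]=0xF3 cont=1 payload=0x73=115: acc |= 115<<0 -> acc=115 shift=7
  byte[2]=0xD9 cont=1 payload=0x59=89: acc |= 89<<7 -> acc=11507 shift=14
  byte[3]=0x8B cont=1 payload=0x0B=11: acc |= 11<<14 -> acc=191731 shift=21
  byte[4]=0x67 cont=0 payload=0x67=103: acc |= 103<<21 -> acc=216198387 shift=28 [end]
Varint 2: bytes[1:5] = F3 D9 8B 67 -> value 216198387 (4 byte(s))
  byte[5]=0xE3 cont=1 payload=0x63=99: acc |= 99<<0 -> acc=99 shift=7
  byte[6]=0x91 cont=1 payload=0x11=17: acc |= 17<<7 -> acc=2275 shift=14
  byte[7]=0xA3 cont=1 payload=0x23=35: acc |= 35<<14 -> acc=575715 shift=21
  byte[8]=0x4E cont=0 payload=0x4E=78: acc |= 78<<21 -> acc=164153571 shift=28 [end]
Varint 3: bytes[5:9] = E3 91 A3 4E -> value 164153571 (4 byte(s))
  byte[9]=0xD4 cont=1 payload=0x54=84: acc |= 84<<0 -> acc=84 shift=7
  byte[10]=0x31 cont=0 payload=0x31=49: acc |= 49<<7 -> acc=6356 shift=14 [end]
Varint 4: bytes[9:11] = D4 31 -> value 6356 (2 byte(s))

Answer: 1 4 4 2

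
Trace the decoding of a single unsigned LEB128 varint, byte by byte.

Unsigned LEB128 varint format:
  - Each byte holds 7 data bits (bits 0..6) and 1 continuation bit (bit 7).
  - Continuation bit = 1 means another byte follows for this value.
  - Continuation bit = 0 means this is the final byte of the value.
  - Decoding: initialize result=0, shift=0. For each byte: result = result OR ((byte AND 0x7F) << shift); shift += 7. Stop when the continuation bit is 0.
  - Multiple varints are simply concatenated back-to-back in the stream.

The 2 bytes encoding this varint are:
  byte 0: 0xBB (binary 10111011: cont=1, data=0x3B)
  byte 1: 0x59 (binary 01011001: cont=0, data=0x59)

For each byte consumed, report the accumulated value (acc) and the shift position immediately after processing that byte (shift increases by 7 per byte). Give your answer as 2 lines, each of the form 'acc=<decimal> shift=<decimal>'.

Answer: acc=59 shift=7
acc=11451 shift=14

Derivation:
byte 0=0xBB: payload=0x3B=59, contrib = 59<<0 = 59; acc -> 59, shift -> 7
byte 1=0x59: payload=0x59=89, contrib = 89<<7 = 11392; acc -> 11451, shift -> 14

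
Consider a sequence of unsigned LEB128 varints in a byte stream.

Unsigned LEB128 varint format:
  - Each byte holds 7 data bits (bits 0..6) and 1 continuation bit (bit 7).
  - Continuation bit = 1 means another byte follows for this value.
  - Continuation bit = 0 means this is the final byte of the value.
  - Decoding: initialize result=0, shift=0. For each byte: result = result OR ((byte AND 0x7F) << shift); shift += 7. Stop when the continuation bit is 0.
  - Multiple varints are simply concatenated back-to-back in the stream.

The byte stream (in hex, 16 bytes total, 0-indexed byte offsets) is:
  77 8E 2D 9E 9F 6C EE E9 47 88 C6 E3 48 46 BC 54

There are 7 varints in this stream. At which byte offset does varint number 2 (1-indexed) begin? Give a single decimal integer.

Answer: 1

Derivation:
  byte[0]=0x77 cont=0 payload=0x77=119: acc |= 119<<0 -> acc=119 shift=7 [end]
Varint 1: bytes[0:1] = 77 -> value 119 (1 byte(s))
  byte[1]=0x8E cont=1 payload=0x0E=14: acc |= 14<<0 -> acc=14 shift=7
  byte[2]=0x2D cont=0 payload=0x2D=45: acc |= 45<<7 -> acc=5774 shift=14 [end]
Varint 2: bytes[1:3] = 8E 2D -> value 5774 (2 byte(s))
  byte[3]=0x9E cont=1 payload=0x1E=30: acc |= 30<<0 -> acc=30 shift=7
  byte[4]=0x9F cont=1 payload=0x1F=31: acc |= 31<<7 -> acc=3998 shift=14
  byte[5]=0x6C cont=0 payload=0x6C=108: acc |= 108<<14 -> acc=1773470 shift=21 [end]
Varint 3: bytes[3:6] = 9E 9F 6C -> value 1773470 (3 byte(s))
  byte[6]=0xEE cont=1 payload=0x6E=110: acc |= 110<<0 -> acc=110 shift=7
  byte[7]=0xE9 cont=1 payload=0x69=105: acc |= 105<<7 -> acc=13550 shift=14
  byte[8]=0x47 cont=0 payload=0x47=71: acc |= 71<<14 -> acc=1176814 shift=21 [end]
Varint 4: bytes[6:9] = EE E9 47 -> value 1176814 (3 byte(s))
  byte[9]=0x88 cont=1 payload=0x08=8: acc |= 8<<0 -> acc=8 shift=7
  byte[10]=0xC6 cont=1 payload=0x46=70: acc |= 70<<7 -> acc=8968 shift=14
  byte[11]=0xE3 cont=1 payload=0x63=99: acc |= 99<<14 -> acc=1630984 shift=21
  byte[12]=0x48 cont=0 payload=0x48=72: acc |= 72<<21 -> acc=152625928 shift=28 [end]
Varint 5: bytes[9:13] = 88 C6 E3 48 -> value 152625928 (4 byte(s))
  byte[13]=0x46 cont=0 payload=0x46=70: acc |= 70<<0 -> acc=70 shift=7 [end]
Varint 6: bytes[13:14] = 46 -> value 70 (1 byte(s))
  byte[14]=0xBC cont=1 payload=0x3C=60: acc |= 60<<0 -> acc=60 shift=7
  byte[15]=0x54 cont=0 payload=0x54=84: acc |= 84<<7 -> acc=10812 shift=14 [end]
Varint 7: bytes[14:16] = BC 54 -> value 10812 (2 byte(s))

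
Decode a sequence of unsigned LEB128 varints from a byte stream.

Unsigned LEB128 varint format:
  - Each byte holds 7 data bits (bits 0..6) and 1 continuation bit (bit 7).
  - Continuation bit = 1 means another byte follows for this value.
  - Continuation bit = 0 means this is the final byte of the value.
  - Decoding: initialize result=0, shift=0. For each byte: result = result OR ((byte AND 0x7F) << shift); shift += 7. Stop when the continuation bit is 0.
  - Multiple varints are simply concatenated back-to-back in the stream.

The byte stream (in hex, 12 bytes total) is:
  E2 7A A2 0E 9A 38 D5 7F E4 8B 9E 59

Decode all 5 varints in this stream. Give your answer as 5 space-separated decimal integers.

Answer: 15714 1826 7194 16341 187139556

Derivation:
  byte[0]=0xE2 cont=1 payload=0x62=98: acc |= 98<<0 -> acc=98 shift=7
  byte[1]=0x7A cont=0 payload=0x7A=122: acc |= 122<<7 -> acc=15714 shift=14 [end]
Varint 1: bytes[0:2] = E2 7A -> value 15714 (2 byte(s))
  byte[2]=0xA2 cont=1 payload=0x22=34: acc |= 34<<0 -> acc=34 shift=7
  byte[3]=0x0E cont=0 payload=0x0E=14: acc |= 14<<7 -> acc=1826 shift=14 [end]
Varint 2: bytes[2:4] = A2 0E -> value 1826 (2 byte(s))
  byte[4]=0x9A cont=1 payload=0x1A=26: acc |= 26<<0 -> acc=26 shift=7
  byte[5]=0x38 cont=0 payload=0x38=56: acc |= 56<<7 -> acc=7194 shift=14 [end]
Varint 3: bytes[4:6] = 9A 38 -> value 7194 (2 byte(s))
  byte[6]=0xD5 cont=1 payload=0x55=85: acc |= 85<<0 -> acc=85 shift=7
  byte[7]=0x7F cont=0 payload=0x7F=127: acc |= 127<<7 -> acc=16341 shift=14 [end]
Varint 4: bytes[6:8] = D5 7F -> value 16341 (2 byte(s))
  byte[8]=0xE4 cont=1 payload=0x64=100: acc |= 100<<0 -> acc=100 shift=7
  byte[9]=0x8B cont=1 payload=0x0B=11: acc |= 11<<7 -> acc=1508 shift=14
  byte[10]=0x9E cont=1 payload=0x1E=30: acc |= 30<<14 -> acc=493028 shift=21
  byte[11]=0x59 cont=0 payload=0x59=89: acc |= 89<<21 -> acc=187139556 shift=28 [end]
Varint 5: bytes[8:12] = E4 8B 9E 59 -> value 187139556 (4 byte(s))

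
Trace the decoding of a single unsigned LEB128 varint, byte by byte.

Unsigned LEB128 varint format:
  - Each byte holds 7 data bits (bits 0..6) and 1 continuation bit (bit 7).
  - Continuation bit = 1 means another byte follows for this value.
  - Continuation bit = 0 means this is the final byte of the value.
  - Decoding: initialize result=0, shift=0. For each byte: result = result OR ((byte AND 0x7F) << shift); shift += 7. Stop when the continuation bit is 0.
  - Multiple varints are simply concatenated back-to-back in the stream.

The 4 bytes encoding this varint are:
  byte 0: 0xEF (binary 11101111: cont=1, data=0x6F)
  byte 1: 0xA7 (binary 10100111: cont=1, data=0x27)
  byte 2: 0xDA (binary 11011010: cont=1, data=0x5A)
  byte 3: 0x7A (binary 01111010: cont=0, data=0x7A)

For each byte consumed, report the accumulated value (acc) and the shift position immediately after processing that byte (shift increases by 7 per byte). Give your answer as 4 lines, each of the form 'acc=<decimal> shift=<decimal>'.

Answer: acc=111 shift=7
acc=5103 shift=14
acc=1479663 shift=21
acc=257332207 shift=28

Derivation:
byte 0=0xEF: payload=0x6F=111, contrib = 111<<0 = 111; acc -> 111, shift -> 7
byte 1=0xA7: payload=0x27=39, contrib = 39<<7 = 4992; acc -> 5103, shift -> 14
byte 2=0xDA: payload=0x5A=90, contrib = 90<<14 = 1474560; acc -> 1479663, shift -> 21
byte 3=0x7A: payload=0x7A=122, contrib = 122<<21 = 255852544; acc -> 257332207, shift -> 28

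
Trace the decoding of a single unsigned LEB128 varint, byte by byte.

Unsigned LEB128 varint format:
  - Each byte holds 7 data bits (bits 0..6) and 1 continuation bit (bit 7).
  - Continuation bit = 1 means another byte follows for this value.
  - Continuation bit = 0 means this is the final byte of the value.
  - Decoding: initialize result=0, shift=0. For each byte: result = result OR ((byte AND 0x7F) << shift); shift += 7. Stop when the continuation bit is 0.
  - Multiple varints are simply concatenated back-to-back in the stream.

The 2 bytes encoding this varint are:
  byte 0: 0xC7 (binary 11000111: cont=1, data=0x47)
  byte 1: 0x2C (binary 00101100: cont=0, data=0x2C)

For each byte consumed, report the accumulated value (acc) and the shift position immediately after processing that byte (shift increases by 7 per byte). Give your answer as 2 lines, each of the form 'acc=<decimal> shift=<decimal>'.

Answer: acc=71 shift=7
acc=5703 shift=14

Derivation:
byte 0=0xC7: payload=0x47=71, contrib = 71<<0 = 71; acc -> 71, shift -> 7
byte 1=0x2C: payload=0x2C=44, contrib = 44<<7 = 5632; acc -> 5703, shift -> 14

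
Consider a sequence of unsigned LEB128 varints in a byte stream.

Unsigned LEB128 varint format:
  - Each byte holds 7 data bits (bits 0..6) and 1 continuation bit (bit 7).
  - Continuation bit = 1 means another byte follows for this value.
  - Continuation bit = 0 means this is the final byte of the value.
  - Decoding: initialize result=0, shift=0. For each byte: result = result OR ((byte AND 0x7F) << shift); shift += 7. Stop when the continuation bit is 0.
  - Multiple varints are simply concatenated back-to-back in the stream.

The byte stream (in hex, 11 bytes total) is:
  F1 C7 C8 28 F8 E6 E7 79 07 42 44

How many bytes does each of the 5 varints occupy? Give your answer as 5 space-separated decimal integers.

Answer: 4 4 1 1 1

Derivation:
  byte[0]=0xF1 cont=1 payload=0x71=113: acc |= 113<<0 -> acc=113 shift=7
  byte[1]=0xC7 cont=1 payload=0x47=71: acc |= 71<<7 -> acc=9201 shift=14
  byte[2]=0xC8 cont=1 payload=0x48=72: acc |= 72<<14 -> acc=1188849 shift=21
  byte[3]=0x28 cont=0 payload=0x28=40: acc |= 40<<21 -> acc=85074929 shift=28 [end]
Varint 1: bytes[0:4] = F1 C7 C8 28 -> value 85074929 (4 byte(s))
  byte[4]=0xF8 cont=1 payload=0x78=120: acc |= 120<<0 -> acc=120 shift=7
  byte[5]=0xE6 cont=1 payload=0x66=102: acc |= 102<<7 -> acc=13176 shift=14
  byte[6]=0xE7 cont=1 payload=0x67=103: acc |= 103<<14 -> acc=1700728 shift=21
  byte[7]=0x79 cont=0 payload=0x79=121: acc |= 121<<21 -> acc=255456120 shift=28 [end]
Varint 2: bytes[4:8] = F8 E6 E7 79 -> value 255456120 (4 byte(s))
  byte[8]=0x07 cont=0 payload=0x07=7: acc |= 7<<0 -> acc=7 shift=7 [end]
Varint 3: bytes[8:9] = 07 -> value 7 (1 byte(s))
  byte[9]=0x42 cont=0 payload=0x42=66: acc |= 66<<0 -> acc=66 shift=7 [end]
Varint 4: bytes[9:10] = 42 -> value 66 (1 byte(s))
  byte[10]=0x44 cont=0 payload=0x44=68: acc |= 68<<0 -> acc=68 shift=7 [end]
Varint 5: bytes[10:11] = 44 -> value 68 (1 byte(s))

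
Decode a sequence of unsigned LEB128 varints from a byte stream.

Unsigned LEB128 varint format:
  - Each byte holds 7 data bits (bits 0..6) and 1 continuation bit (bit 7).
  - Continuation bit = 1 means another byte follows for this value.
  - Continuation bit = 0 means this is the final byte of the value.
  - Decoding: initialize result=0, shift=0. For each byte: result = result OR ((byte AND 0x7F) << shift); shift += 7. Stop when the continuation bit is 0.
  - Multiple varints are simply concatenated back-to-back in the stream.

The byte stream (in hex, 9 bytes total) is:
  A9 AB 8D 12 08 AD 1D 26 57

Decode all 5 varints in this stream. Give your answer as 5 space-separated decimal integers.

  byte[0]=0xA9 cont=1 payload=0x29=41: acc |= 41<<0 -> acc=41 shift=7
  byte[1]=0xAB cont=1 payload=0x2B=43: acc |= 43<<7 -> acc=5545 shift=14
  byte[2]=0x8D cont=1 payload=0x0D=13: acc |= 13<<14 -> acc=218537 shift=21
  byte[3]=0x12 cont=0 payload=0x12=18: acc |= 18<<21 -> acc=37967273 shift=28 [end]
Varint 1: bytes[0:4] = A9 AB 8D 12 -> value 37967273 (4 byte(s))
  byte[4]=0x08 cont=0 payload=0x08=8: acc |= 8<<0 -> acc=8 shift=7 [end]
Varint 2: bytes[4:5] = 08 -> value 8 (1 byte(s))
  byte[5]=0xAD cont=1 payload=0x2D=45: acc |= 45<<0 -> acc=45 shift=7
  byte[6]=0x1D cont=0 payload=0x1D=29: acc |= 29<<7 -> acc=3757 shift=14 [end]
Varint 3: bytes[5:7] = AD 1D -> value 3757 (2 byte(s))
  byte[7]=0x26 cont=0 payload=0x26=38: acc |= 38<<0 -> acc=38 shift=7 [end]
Varint 4: bytes[7:8] = 26 -> value 38 (1 byte(s))
  byte[8]=0x57 cont=0 payload=0x57=87: acc |= 87<<0 -> acc=87 shift=7 [end]
Varint 5: bytes[8:9] = 57 -> value 87 (1 byte(s))

Answer: 37967273 8 3757 38 87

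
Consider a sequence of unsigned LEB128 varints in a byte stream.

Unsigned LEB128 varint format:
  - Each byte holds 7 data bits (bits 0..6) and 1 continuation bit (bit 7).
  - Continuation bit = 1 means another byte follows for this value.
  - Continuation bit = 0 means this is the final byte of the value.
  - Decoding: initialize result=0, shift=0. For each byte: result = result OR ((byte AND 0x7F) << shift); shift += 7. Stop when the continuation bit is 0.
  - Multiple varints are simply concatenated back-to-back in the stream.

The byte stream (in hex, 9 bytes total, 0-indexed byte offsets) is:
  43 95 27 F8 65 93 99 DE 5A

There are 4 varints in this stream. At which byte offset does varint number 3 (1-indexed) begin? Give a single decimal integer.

  byte[0]=0x43 cont=0 payload=0x43=67: acc |= 67<<0 -> acc=67 shift=7 [end]
Varint 1: bytes[0:1] = 43 -> value 67 (1 byte(s))
  byte[1]=0x95 cont=1 payload=0x15=21: acc |= 21<<0 -> acc=21 shift=7
  byte[2]=0x27 cont=0 payload=0x27=39: acc |= 39<<7 -> acc=5013 shift=14 [end]
Varint 2: bytes[1:3] = 95 27 -> value 5013 (2 byte(s))
  byte[3]=0xF8 cont=1 payload=0x78=120: acc |= 120<<0 -> acc=120 shift=7
  byte[4]=0x65 cont=0 payload=0x65=101: acc |= 101<<7 -> acc=13048 shift=14 [end]
Varint 3: bytes[3:5] = F8 65 -> value 13048 (2 byte(s))
  byte[5]=0x93 cont=1 payload=0x13=19: acc |= 19<<0 -> acc=19 shift=7
  byte[6]=0x99 cont=1 payload=0x19=25: acc |= 25<<7 -> acc=3219 shift=14
  byte[7]=0xDE cont=1 payload=0x5E=94: acc |= 94<<14 -> acc=1543315 shift=21
  byte[8]=0x5A cont=0 payload=0x5A=90: acc |= 90<<21 -> acc=190286995 shift=28 [end]
Varint 4: bytes[5:9] = 93 99 DE 5A -> value 190286995 (4 byte(s))

Answer: 3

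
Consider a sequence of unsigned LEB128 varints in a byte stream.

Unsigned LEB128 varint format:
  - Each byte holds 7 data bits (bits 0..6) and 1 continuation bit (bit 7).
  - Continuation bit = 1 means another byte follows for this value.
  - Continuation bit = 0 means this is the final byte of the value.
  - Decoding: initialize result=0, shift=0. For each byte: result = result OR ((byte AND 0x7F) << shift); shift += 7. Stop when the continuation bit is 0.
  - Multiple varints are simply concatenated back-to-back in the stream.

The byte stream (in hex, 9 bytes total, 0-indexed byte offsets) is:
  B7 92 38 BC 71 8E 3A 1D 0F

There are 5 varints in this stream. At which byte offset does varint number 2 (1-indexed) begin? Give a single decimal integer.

  byte[0]=0xB7 cont=1 payload=0x37=55: acc |= 55<<0 -> acc=55 shift=7
  byte[1]=0x92 cont=1 payload=0x12=18: acc |= 18<<7 -> acc=2359 shift=14
  byte[2]=0x38 cont=0 payload=0x38=56: acc |= 56<<14 -> acc=919863 shift=21 [end]
Varint 1: bytes[0:3] = B7 92 38 -> value 919863 (3 byte(s))
  byte[3]=0xBC cont=1 payload=0x3C=60: acc |= 60<<0 -> acc=60 shift=7
  byte[4]=0x71 cont=0 payload=0x71=113: acc |= 113<<7 -> acc=14524 shift=14 [end]
Varint 2: bytes[3:5] = BC 71 -> value 14524 (2 byte(s))
  byte[5]=0x8E cont=1 payload=0x0E=14: acc |= 14<<0 -> acc=14 shift=7
  byte[6]=0x3A cont=0 payload=0x3A=58: acc |= 58<<7 -> acc=7438 shift=14 [end]
Varint 3: bytes[5:7] = 8E 3A -> value 7438 (2 byte(s))
  byte[7]=0x1D cont=0 payload=0x1D=29: acc |= 29<<0 -> acc=29 shift=7 [end]
Varint 4: bytes[7:8] = 1D -> value 29 (1 byte(s))
  byte[8]=0x0F cont=0 payload=0x0F=15: acc |= 15<<0 -> acc=15 shift=7 [end]
Varint 5: bytes[8:9] = 0F -> value 15 (1 byte(s))

Answer: 3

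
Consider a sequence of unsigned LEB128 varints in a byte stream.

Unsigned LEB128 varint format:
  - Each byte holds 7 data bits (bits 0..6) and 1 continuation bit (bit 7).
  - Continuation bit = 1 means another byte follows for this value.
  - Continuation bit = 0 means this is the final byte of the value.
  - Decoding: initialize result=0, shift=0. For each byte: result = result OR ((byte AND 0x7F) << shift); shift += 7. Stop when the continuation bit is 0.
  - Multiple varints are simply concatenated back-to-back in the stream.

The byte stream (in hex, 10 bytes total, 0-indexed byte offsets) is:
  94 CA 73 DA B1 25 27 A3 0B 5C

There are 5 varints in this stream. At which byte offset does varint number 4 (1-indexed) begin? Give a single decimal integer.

Answer: 7

Derivation:
  byte[0]=0x94 cont=1 payload=0x14=20: acc |= 20<<0 -> acc=20 shift=7
  byte[1]=0xCA cont=1 payload=0x4A=74: acc |= 74<<7 -> acc=9492 shift=14
  byte[2]=0x73 cont=0 payload=0x73=115: acc |= 115<<14 -> acc=1893652 shift=21 [end]
Varint 1: bytes[0:3] = 94 CA 73 -> value 1893652 (3 byte(s))
  byte[3]=0xDA cont=1 payload=0x5A=90: acc |= 90<<0 -> acc=90 shift=7
  byte[4]=0xB1 cont=1 payload=0x31=49: acc |= 49<<7 -> acc=6362 shift=14
  byte[5]=0x25 cont=0 payload=0x25=37: acc |= 37<<14 -> acc=612570 shift=21 [end]
Varint 2: bytes[3:6] = DA B1 25 -> value 612570 (3 byte(s))
  byte[6]=0x27 cont=0 payload=0x27=39: acc |= 39<<0 -> acc=39 shift=7 [end]
Varint 3: bytes[6:7] = 27 -> value 39 (1 byte(s))
  byte[7]=0xA3 cont=1 payload=0x23=35: acc |= 35<<0 -> acc=35 shift=7
  byte[8]=0x0B cont=0 payload=0x0B=11: acc |= 11<<7 -> acc=1443 shift=14 [end]
Varint 4: bytes[7:9] = A3 0B -> value 1443 (2 byte(s))
  byte[9]=0x5C cont=0 payload=0x5C=92: acc |= 92<<0 -> acc=92 shift=7 [end]
Varint 5: bytes[9:10] = 5C -> value 92 (1 byte(s))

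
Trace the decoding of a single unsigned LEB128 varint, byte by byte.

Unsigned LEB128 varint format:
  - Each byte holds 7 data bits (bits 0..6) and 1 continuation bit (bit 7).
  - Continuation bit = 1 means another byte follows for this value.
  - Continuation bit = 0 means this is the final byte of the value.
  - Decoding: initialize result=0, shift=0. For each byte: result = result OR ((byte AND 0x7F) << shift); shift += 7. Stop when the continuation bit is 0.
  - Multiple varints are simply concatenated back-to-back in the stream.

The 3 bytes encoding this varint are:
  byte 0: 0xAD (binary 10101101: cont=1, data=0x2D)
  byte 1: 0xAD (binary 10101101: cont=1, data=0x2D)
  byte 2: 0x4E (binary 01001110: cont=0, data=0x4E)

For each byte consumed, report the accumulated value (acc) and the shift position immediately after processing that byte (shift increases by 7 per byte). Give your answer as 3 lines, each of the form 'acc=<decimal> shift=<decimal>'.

Answer: acc=45 shift=7
acc=5805 shift=14
acc=1283757 shift=21

Derivation:
byte 0=0xAD: payload=0x2D=45, contrib = 45<<0 = 45; acc -> 45, shift -> 7
byte 1=0xAD: payload=0x2D=45, contrib = 45<<7 = 5760; acc -> 5805, shift -> 14
byte 2=0x4E: payload=0x4E=78, contrib = 78<<14 = 1277952; acc -> 1283757, shift -> 21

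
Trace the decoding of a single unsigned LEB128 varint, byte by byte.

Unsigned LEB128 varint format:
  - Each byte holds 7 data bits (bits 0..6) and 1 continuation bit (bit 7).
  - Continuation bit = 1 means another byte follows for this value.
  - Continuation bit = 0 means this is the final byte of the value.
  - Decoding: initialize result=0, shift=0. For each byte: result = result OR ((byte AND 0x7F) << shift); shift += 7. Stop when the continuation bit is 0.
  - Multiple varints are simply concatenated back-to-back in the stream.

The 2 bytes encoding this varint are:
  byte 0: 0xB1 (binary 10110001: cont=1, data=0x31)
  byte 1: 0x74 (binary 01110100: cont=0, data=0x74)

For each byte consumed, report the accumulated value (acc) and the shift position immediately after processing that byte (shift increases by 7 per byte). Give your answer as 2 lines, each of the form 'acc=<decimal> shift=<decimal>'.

byte 0=0xB1: payload=0x31=49, contrib = 49<<0 = 49; acc -> 49, shift -> 7
byte 1=0x74: payload=0x74=116, contrib = 116<<7 = 14848; acc -> 14897, shift -> 14

Answer: acc=49 shift=7
acc=14897 shift=14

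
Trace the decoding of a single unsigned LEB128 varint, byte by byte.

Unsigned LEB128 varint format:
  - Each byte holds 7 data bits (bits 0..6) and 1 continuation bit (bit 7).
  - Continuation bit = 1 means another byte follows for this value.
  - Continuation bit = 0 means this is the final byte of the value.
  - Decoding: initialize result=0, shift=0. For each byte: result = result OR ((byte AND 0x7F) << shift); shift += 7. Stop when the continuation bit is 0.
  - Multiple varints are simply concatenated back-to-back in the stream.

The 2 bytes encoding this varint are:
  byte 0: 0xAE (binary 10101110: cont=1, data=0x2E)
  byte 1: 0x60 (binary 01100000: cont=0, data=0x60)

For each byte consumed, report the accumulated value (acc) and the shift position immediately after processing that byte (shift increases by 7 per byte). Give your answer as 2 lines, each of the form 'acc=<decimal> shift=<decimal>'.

Answer: acc=46 shift=7
acc=12334 shift=14

Derivation:
byte 0=0xAE: payload=0x2E=46, contrib = 46<<0 = 46; acc -> 46, shift -> 7
byte 1=0x60: payload=0x60=96, contrib = 96<<7 = 12288; acc -> 12334, shift -> 14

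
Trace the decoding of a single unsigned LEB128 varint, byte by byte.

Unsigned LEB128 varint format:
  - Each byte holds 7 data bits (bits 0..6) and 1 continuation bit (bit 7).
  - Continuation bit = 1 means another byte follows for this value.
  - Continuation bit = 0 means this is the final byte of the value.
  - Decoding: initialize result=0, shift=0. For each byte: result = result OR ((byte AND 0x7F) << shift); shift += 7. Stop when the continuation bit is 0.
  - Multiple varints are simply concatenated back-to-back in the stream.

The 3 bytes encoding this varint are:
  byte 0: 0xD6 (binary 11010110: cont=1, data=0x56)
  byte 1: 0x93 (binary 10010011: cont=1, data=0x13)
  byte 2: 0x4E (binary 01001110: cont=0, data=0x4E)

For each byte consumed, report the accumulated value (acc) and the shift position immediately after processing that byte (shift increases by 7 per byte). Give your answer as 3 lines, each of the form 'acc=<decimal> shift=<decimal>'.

byte 0=0xD6: payload=0x56=86, contrib = 86<<0 = 86; acc -> 86, shift -> 7
byte 1=0x93: payload=0x13=19, contrib = 19<<7 = 2432; acc -> 2518, shift -> 14
byte 2=0x4E: payload=0x4E=78, contrib = 78<<14 = 1277952; acc -> 1280470, shift -> 21

Answer: acc=86 shift=7
acc=2518 shift=14
acc=1280470 shift=21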